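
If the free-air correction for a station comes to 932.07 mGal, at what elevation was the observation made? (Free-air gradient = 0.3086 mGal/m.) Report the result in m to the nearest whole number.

h = 932.07 / 0.3086 = 3020.32 m

3020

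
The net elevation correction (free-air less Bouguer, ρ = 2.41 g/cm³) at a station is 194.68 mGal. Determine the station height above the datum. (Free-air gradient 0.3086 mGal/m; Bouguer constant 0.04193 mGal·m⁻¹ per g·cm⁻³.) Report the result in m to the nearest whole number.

938

Combined gradient = 0.3086 − 0.04193 × 2.41 = 0.2075487 mGal/m
h = 194.68 / 0.2075487 = 938.00 m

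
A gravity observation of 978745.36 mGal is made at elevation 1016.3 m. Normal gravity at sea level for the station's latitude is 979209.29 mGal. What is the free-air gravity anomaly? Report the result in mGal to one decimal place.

Free-air correction = 0.3086 × 1016.3 = 313.63 mGal
Free-air anomaly = 978745.36 − 979209.29 + (313.63) = -150.30 mGal

-150.3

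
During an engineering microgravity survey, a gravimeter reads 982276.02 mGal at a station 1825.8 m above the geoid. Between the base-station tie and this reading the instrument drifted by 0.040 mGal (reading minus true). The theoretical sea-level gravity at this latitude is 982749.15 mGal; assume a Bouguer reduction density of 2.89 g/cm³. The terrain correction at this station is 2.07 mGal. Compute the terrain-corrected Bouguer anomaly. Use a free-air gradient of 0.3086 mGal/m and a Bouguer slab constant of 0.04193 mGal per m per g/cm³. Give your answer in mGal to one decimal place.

-128.9

Drift-corrected reading = 982276.02 − (0.040) = 982275.980 mGal
Free-air correction = 0.3086 × 1825.8 = 563.44 mGal
Free-air anomaly = 982275.980 − 982749.15 + (563.44) = 90.270 mGal
Bouguer slab correction = 0.04193 × 2.89 × 1825.8 = 221.25 mGal
Simple Bouguer anomaly = 90.270 − (221.25) = -130.980 mGal
Complete Bouguer anomaly = -130.980 + 2.07 = -128.910 mGal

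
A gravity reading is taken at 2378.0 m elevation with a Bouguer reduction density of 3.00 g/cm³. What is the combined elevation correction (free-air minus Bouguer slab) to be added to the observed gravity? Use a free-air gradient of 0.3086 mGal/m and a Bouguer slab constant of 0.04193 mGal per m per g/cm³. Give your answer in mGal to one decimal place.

Combined gradient = 0.3086 − 0.04193 × 3.00 = 0.1828100 mGal/m
Combined elevation correction = 0.1828100 × 2378.0 = 434.7 mGal

434.7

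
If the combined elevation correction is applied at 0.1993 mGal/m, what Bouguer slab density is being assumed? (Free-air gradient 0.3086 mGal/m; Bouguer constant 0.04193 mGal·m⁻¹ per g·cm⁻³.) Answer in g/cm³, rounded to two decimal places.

0.1993 = 0.3086 − 0.04193 × ρ
ρ = (0.3086 − 0.1993) / 0.04193 = 2.61 g/cm³

2.61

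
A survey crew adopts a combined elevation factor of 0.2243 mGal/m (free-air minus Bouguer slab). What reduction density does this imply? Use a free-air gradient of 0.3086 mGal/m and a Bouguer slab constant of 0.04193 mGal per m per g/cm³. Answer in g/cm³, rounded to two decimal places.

0.2243 = 0.3086 − 0.04193 × ρ
ρ = (0.3086 − 0.2243) / 0.04193 = 2.01 g/cm³

2.01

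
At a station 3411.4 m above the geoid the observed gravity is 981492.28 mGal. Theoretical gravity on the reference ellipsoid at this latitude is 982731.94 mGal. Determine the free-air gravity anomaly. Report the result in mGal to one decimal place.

-186.9

Free-air correction = 0.3086 × 3411.4 = 1052.76 mGal
Free-air anomaly = 981492.28 − 982731.94 + (1052.76) = -186.90 mGal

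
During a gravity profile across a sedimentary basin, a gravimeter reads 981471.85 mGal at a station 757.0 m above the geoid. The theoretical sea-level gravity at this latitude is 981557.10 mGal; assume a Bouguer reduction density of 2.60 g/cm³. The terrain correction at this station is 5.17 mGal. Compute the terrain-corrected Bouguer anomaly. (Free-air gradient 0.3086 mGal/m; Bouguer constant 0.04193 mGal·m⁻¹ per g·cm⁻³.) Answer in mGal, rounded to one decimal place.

71.0

Free-air correction = 0.3086 × 757.0 = 233.61 mGal
Free-air anomaly = 981471.85 − 981557.10 + (233.61) = 148.36 mGal
Bouguer slab correction = 0.04193 × 2.60 × 757.0 = 82.53 mGal
Simple Bouguer anomaly = 148.36 − (82.53) = 65.83 mGal
Complete Bouguer anomaly = 65.83 + 5.17 = 71.00 mGal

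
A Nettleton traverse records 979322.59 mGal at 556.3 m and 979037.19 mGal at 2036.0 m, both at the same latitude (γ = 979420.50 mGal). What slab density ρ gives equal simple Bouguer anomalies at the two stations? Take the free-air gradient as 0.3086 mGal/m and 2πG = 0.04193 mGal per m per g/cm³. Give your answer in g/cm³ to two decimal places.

Δg_obs = 979037.19 − 979322.59 = -285.40 mGal over Δh = 2036.0 − 556.3 = 1479.7 m
Equal Bouguer anomalies ⇒ Δg_obs + (0.3086 − 0.04193ρ)·Δh = 0
0.3086 − 0.04193ρ = −Δg_obs/Δh = 0.19288
ρ = (0.3086 − 0.19288) / 0.04193 = 2.76 g/cm³

2.76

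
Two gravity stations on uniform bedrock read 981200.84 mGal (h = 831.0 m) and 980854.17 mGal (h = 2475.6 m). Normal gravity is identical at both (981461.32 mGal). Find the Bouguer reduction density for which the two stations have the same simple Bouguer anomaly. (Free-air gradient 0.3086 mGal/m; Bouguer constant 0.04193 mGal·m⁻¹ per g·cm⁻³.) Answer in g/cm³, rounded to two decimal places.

Δg_obs = 980854.17 − 981200.84 = -346.67 mGal over Δh = 2475.6 − 831.0 = 1644.6 m
Equal Bouguer anomalies ⇒ Δg_obs + (0.3086 − 0.04193ρ)·Δh = 0
0.3086 − 0.04193ρ = −Δg_obs/Δh = 0.21079
ρ = (0.3086 − 0.21079) / 0.04193 = 2.33 g/cm³

2.33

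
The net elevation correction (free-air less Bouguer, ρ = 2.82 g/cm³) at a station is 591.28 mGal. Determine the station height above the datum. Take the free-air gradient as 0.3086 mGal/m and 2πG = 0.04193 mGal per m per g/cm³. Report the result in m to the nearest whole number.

Combined gradient = 0.3086 − 0.04193 × 2.82 = 0.1903574 mGal/m
h = 591.28 / 0.1903574 = 3106.16 m

3106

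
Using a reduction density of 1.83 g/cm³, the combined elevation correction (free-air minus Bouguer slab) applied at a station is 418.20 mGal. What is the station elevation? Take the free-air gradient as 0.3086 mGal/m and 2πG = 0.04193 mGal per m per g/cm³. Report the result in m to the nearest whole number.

1804

Combined gradient = 0.3086 − 0.04193 × 1.83 = 0.2318681 mGal/m
h = 418.20 / 0.2318681 = 1803.61 m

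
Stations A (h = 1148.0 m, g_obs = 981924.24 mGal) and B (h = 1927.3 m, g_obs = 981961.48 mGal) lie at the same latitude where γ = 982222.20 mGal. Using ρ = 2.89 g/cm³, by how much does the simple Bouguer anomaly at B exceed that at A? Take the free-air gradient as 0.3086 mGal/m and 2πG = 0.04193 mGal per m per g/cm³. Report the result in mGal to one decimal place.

Δg_SB(A) = 981924.24 − 982222.20 + 0.3086×1148.0 − 0.04193×2.89×1148.0 = -82.80 mGal
Δg_SB(B) = 981961.48 − 982222.20 + 0.3086×1927.3 − 0.04193×2.89×1927.3 = 100.50 mGal
Difference = 100.50 − (-82.80) = 183.30 mGal

183.3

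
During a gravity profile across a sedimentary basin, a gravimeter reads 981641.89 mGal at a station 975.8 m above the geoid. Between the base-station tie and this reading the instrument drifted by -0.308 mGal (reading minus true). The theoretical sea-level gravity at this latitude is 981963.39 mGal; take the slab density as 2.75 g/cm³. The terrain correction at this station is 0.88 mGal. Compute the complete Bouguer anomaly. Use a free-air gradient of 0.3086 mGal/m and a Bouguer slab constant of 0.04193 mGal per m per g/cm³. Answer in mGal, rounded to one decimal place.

Drift-corrected reading = 981641.89 − (-0.308) = 981642.198 mGal
Free-air correction = 0.3086 × 975.8 = 301.13 mGal
Free-air anomaly = 981642.198 − 981963.39 + (301.13) = -20.062 mGal
Bouguer slab correction = 0.04193 × 2.75 × 975.8 = 112.52 mGal
Simple Bouguer anomaly = -20.062 − (112.52) = -132.582 mGal
Complete Bouguer anomaly = -132.582 + 0.88 = -131.702 mGal

-131.7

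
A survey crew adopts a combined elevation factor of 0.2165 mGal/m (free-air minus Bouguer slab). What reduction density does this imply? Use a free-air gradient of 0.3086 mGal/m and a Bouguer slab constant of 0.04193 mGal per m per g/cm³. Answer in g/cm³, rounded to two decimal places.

2.20

0.2165 = 0.3086 − 0.04193 × ρ
ρ = (0.3086 − 0.2165) / 0.04193 = 2.20 g/cm³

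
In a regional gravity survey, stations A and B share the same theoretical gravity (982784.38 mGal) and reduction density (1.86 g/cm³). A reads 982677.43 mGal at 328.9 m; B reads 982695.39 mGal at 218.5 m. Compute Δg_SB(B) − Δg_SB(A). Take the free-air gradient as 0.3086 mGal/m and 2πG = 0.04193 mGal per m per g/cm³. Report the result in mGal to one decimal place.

-7.5

Δg_SB(A) = 982677.43 − 982784.38 + 0.3086×328.9 − 0.04193×1.86×328.9 = -31.10 mGal
Δg_SB(B) = 982695.39 − 982784.38 + 0.3086×218.5 − 0.04193×1.86×218.5 = -38.60 mGal
Difference = -38.60 − (-31.10) = -7.50 mGal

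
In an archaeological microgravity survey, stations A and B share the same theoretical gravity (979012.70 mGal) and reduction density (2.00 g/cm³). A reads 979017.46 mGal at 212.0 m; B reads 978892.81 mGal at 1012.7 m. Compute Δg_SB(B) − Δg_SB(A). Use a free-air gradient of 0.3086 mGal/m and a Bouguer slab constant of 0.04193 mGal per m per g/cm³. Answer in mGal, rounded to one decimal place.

55.3

Δg_SB(A) = 979017.46 − 979012.70 + 0.3086×212.0 − 0.04193×2.00×212.0 = 52.40 mGal
Δg_SB(B) = 978892.81 − 979012.70 + 0.3086×1012.7 − 0.04193×2.00×1012.7 = 107.70 mGal
Difference = 107.70 − (52.40) = 55.30 mGal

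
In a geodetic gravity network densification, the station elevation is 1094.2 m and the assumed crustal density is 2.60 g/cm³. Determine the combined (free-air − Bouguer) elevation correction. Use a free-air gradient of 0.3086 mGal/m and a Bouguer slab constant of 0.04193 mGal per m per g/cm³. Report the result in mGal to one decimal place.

Combined gradient = 0.3086 − 0.04193 × 2.60 = 0.1995820 mGal/m
Combined elevation correction = 0.1995820 × 1094.2 = 218.4 mGal

218.4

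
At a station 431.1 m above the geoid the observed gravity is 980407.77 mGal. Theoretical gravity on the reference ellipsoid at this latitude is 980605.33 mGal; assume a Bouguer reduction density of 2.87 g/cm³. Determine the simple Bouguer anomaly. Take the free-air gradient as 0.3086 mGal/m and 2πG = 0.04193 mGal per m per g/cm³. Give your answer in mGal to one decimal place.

Free-air correction = 0.3086 × 431.1 = 133.04 mGal
Free-air anomaly = 980407.77 − 980605.33 + (133.04) = -64.52 mGal
Bouguer slab correction = 0.04193 × 2.87 × 431.1 = 51.88 mGal
Simple Bouguer anomaly = -64.52 − (51.88) = -116.40 mGal

-116.4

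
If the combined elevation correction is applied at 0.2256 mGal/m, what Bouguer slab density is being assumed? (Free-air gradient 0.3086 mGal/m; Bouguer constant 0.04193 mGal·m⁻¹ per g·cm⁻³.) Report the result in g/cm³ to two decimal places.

1.98

0.2256 = 0.3086 − 0.04193 × ρ
ρ = (0.3086 − 0.2256) / 0.04193 = 1.98 g/cm³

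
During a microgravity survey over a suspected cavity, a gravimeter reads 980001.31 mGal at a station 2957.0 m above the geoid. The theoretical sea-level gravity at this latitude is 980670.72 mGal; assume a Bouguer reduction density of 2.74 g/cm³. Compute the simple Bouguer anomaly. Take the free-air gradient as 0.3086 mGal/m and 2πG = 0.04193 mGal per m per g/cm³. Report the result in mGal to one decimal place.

-96.6

Free-air correction = 0.3086 × 2957.0 = 912.53 mGal
Free-air anomaly = 980001.31 − 980670.72 + (912.53) = 243.12 mGal
Bouguer slab correction = 0.04193 × 2.74 × 2957.0 = 339.72 mGal
Simple Bouguer anomaly = 243.12 − (339.72) = -96.60 mGal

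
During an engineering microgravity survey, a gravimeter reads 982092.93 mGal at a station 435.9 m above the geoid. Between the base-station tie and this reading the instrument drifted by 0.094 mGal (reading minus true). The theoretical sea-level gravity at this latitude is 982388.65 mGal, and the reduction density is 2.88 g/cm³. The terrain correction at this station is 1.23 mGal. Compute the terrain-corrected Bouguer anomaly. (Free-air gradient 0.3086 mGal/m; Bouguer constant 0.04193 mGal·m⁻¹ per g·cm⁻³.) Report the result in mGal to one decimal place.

Drift-corrected reading = 982092.93 − (0.094) = 982092.836 mGal
Free-air correction = 0.3086 × 435.9 = 134.52 mGal
Free-air anomaly = 982092.836 − 982388.65 + (134.52) = -161.294 mGal
Bouguer slab correction = 0.04193 × 2.88 × 435.9 = 52.64 mGal
Simple Bouguer anomaly = -161.294 − (52.64) = -213.934 mGal
Complete Bouguer anomaly = -213.934 + 1.23 = -212.704 mGal

-212.7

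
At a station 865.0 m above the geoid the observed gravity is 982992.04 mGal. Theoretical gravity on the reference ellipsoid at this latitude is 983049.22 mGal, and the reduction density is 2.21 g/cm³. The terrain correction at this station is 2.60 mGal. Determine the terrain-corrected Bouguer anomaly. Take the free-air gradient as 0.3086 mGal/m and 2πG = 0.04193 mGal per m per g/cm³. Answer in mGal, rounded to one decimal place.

Free-air correction = 0.3086 × 865.0 = 266.94 mGal
Free-air anomaly = 982992.04 − 983049.22 + (266.94) = 209.76 mGal
Bouguer slab correction = 0.04193 × 2.21 × 865.0 = 80.16 mGal
Simple Bouguer anomaly = 209.76 − (80.16) = 129.60 mGal
Complete Bouguer anomaly = 129.60 + 2.60 = 132.20 mGal

132.2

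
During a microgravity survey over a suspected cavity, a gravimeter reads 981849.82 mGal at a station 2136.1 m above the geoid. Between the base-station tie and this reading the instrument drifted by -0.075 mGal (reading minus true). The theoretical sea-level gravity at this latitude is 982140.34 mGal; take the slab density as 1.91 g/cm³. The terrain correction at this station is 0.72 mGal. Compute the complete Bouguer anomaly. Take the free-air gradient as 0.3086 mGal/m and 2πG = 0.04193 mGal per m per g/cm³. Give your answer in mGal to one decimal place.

Drift-corrected reading = 981849.82 − (-0.075) = 981849.895 mGal
Free-air correction = 0.3086 × 2136.1 = 659.20 mGal
Free-air anomaly = 981849.895 − 982140.34 + (659.20) = 368.755 mGal
Bouguer slab correction = 0.04193 × 1.91 × 2136.1 = 171.07 mGal
Simple Bouguer anomaly = 368.755 − (171.07) = 197.685 mGal
Complete Bouguer anomaly = 197.685 + 0.72 = 198.405 mGal

198.4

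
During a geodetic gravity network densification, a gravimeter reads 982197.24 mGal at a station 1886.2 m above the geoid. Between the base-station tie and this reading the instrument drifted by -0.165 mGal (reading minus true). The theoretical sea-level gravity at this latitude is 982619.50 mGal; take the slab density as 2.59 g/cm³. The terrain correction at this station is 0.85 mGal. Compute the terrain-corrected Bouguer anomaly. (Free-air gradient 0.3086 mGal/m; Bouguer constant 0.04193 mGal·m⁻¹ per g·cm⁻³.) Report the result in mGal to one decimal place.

-44.0

Drift-corrected reading = 982197.24 − (-0.165) = 982197.405 mGal
Free-air correction = 0.3086 × 1886.2 = 582.08 mGal
Free-air anomaly = 982197.405 − 982619.50 + (582.08) = 159.985 mGal
Bouguer slab correction = 0.04193 × 2.59 × 1886.2 = 204.84 mGal
Simple Bouguer anomaly = 159.985 − (204.84) = -44.855 mGal
Complete Bouguer anomaly = -44.855 + 0.85 = -44.005 mGal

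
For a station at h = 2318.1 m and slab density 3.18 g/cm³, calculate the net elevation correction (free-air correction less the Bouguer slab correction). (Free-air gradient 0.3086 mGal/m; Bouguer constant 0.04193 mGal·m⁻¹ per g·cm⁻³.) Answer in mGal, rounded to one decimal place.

Combined gradient = 0.3086 − 0.04193 × 3.18 = 0.1752626 mGal/m
Combined elevation correction = 0.1752626 × 2318.1 = 406.3 mGal

406.3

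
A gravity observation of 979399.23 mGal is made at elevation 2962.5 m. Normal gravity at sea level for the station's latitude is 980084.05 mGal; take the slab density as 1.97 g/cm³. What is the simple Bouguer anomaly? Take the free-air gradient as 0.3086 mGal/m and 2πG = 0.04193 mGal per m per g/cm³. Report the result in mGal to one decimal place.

-15.3

Free-air correction = 0.3086 × 2962.5 = 914.23 mGal
Free-air anomaly = 979399.23 − 980084.05 + (914.23) = 229.41 mGal
Bouguer slab correction = 0.04193 × 1.97 × 2962.5 = 244.71 mGal
Simple Bouguer anomaly = 229.41 − (244.71) = -15.30 mGal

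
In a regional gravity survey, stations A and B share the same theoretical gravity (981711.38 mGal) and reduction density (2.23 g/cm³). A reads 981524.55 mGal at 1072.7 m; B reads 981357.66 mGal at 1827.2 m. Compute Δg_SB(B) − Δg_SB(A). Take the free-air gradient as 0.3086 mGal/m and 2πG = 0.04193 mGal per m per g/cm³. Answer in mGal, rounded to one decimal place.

-4.6

Δg_SB(A) = 981524.55 − 981711.38 + 0.3086×1072.7 − 0.04193×2.23×1072.7 = 43.90 mGal
Δg_SB(B) = 981357.66 − 981711.38 + 0.3086×1827.2 − 0.04193×2.23×1827.2 = 39.30 mGal
Difference = 39.30 − (43.90) = -4.60 mGal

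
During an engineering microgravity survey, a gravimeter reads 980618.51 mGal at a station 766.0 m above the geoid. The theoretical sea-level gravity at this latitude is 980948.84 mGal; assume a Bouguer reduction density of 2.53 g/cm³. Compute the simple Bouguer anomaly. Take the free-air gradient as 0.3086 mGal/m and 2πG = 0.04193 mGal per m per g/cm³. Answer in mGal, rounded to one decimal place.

Free-air correction = 0.3086 × 766.0 = 236.39 mGal
Free-air anomaly = 980618.51 − 980948.84 + (236.39) = -93.94 mGal
Bouguer slab correction = 0.04193 × 2.53 × 766.0 = 81.26 mGal
Simple Bouguer anomaly = -93.94 − (81.26) = -175.20 mGal

-175.2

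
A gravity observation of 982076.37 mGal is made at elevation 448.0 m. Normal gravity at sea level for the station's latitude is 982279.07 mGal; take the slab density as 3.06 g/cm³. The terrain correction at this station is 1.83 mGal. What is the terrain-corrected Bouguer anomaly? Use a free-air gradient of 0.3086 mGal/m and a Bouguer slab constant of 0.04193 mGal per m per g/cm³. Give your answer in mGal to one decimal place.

Free-air correction = 0.3086 × 448.0 = 138.25 mGal
Free-air anomaly = 982076.37 − 982279.07 + (138.25) = -64.45 mGal
Bouguer slab correction = 0.04193 × 3.06 × 448.0 = 57.48 mGal
Simple Bouguer anomaly = -64.45 − (57.48) = -121.93 mGal
Complete Bouguer anomaly = -121.93 + 1.83 = -120.10 mGal

-120.1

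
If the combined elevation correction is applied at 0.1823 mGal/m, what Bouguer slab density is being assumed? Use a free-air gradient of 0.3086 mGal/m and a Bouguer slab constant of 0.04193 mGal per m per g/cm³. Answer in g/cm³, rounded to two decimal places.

0.1823 = 0.3086 − 0.04193 × ρ
ρ = (0.3086 − 0.1823) / 0.04193 = 3.01 g/cm³

3.01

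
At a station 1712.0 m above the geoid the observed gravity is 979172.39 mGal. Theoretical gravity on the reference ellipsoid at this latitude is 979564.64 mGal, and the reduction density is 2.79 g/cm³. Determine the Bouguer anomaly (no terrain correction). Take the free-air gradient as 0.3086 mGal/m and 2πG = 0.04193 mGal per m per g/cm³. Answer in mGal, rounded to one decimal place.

Free-air correction = 0.3086 × 1712.0 = 528.32 mGal
Free-air anomaly = 979172.39 − 979564.64 + (528.32) = 136.07 mGal
Bouguer slab correction = 0.04193 × 2.79 × 1712.0 = 200.28 mGal
Simple Bouguer anomaly = 136.07 − (200.28) = -64.21 mGal

-64.2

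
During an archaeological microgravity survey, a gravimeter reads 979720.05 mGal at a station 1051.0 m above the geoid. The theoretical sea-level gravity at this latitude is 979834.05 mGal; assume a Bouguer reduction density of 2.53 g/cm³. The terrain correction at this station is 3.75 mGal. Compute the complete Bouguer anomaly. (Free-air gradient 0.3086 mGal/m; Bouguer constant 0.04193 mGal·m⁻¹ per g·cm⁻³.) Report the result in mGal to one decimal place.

Free-air correction = 0.3086 × 1051.0 = 324.34 mGal
Free-air anomaly = 979720.05 − 979834.05 + (324.34) = 210.34 mGal
Bouguer slab correction = 0.04193 × 2.53 × 1051.0 = 111.49 mGal
Simple Bouguer anomaly = 210.34 − (111.49) = 98.85 mGal
Complete Bouguer anomaly = 98.85 + 3.75 = 102.60 mGal

102.6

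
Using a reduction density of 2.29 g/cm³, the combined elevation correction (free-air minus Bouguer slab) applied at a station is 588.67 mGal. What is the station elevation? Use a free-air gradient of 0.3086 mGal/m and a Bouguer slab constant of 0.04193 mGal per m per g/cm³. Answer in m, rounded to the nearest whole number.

2769

Combined gradient = 0.3086 − 0.04193 × 2.29 = 0.2125803 mGal/m
h = 588.67 / 0.2125803 = 2769.17 m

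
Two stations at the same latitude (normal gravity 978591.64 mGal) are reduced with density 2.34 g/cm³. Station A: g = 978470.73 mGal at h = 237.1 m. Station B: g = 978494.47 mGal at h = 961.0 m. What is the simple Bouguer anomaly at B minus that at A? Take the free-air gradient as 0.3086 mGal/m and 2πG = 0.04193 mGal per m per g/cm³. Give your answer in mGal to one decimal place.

176.1

Δg_SB(A) = 978470.73 − 978591.64 + 0.3086×237.1 − 0.04193×2.34×237.1 = -71.00 mGal
Δg_SB(B) = 978494.47 − 978591.64 + 0.3086×961.0 − 0.04193×2.34×961.0 = 105.10 mGal
Difference = 105.10 − (-71.00) = 176.10 mGal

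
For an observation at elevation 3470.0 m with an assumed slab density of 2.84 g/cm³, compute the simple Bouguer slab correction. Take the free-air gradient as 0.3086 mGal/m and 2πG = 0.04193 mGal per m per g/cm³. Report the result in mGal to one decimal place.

Bouguer slab correction = 0.04193 × 2.84 × 3470.0 = 413.2 mGal

413.2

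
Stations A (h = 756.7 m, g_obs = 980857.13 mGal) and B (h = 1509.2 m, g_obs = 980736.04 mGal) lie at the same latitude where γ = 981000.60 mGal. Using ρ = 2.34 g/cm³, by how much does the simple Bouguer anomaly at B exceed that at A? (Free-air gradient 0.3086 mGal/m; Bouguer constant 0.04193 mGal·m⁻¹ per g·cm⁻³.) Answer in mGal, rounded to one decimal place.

Δg_SB(A) = 980857.13 − 981000.60 + 0.3086×756.7 − 0.04193×2.34×756.7 = 15.80 mGal
Δg_SB(B) = 980736.04 − 981000.60 + 0.3086×1509.2 − 0.04193×2.34×1509.2 = 53.10 mGal
Difference = 53.10 − (15.80) = 37.30 mGal

37.3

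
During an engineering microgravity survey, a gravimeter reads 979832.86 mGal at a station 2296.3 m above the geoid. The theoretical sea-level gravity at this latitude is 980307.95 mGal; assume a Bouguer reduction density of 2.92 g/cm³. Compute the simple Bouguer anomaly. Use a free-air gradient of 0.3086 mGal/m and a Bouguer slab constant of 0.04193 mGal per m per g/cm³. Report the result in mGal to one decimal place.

Free-air correction = 0.3086 × 2296.3 = 708.64 mGal
Free-air anomaly = 979832.86 − 980307.95 + (708.64) = 233.55 mGal
Bouguer slab correction = 0.04193 × 2.92 × 2296.3 = 281.15 mGal
Simple Bouguer anomaly = 233.55 − (281.15) = -47.60 mGal

-47.6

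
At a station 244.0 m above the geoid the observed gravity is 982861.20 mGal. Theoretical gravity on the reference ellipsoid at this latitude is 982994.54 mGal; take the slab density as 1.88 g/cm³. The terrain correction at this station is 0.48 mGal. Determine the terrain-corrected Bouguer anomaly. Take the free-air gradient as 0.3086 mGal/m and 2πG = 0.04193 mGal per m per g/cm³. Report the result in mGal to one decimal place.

-76.8

Free-air correction = 0.3086 × 244.0 = 75.30 mGal
Free-air anomaly = 982861.20 − 982994.54 + (75.30) = -58.04 mGal
Bouguer slab correction = 0.04193 × 1.88 × 244.0 = 19.23 mGal
Simple Bouguer anomaly = -58.04 − (19.23) = -77.27 mGal
Complete Bouguer anomaly = -77.27 + 0.48 = -76.79 mGal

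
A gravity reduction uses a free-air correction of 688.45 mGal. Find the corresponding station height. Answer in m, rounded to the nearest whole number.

2231

h = 688.45 / 0.3086 = 2230.88 m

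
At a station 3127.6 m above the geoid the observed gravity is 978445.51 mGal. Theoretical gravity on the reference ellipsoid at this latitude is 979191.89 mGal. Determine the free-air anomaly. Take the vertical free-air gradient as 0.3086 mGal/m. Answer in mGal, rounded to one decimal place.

Free-air correction = 0.3086 × 3127.6 = 965.18 mGal
Free-air anomaly = 978445.51 − 979191.89 + (965.18) = 218.80 mGal

218.8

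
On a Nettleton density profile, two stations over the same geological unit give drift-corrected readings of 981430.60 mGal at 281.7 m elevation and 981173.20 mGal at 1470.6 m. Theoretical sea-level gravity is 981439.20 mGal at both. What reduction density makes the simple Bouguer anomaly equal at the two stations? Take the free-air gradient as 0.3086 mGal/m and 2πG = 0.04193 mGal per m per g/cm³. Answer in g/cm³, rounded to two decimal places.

2.20

Δg_obs = 981173.20 − 981430.60 = -257.40 mGal over Δh = 1470.6 − 281.7 = 1188.9 m
Equal Bouguer anomalies ⇒ Δg_obs + (0.3086 − 0.04193ρ)·Δh = 0
0.3086 − 0.04193ρ = −Δg_obs/Δh = 0.21650
ρ = (0.3086 − 0.21650) / 0.04193 = 2.20 g/cm³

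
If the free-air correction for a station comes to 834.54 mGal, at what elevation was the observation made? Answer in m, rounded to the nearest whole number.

2704

h = 834.54 / 0.3086 = 2704.28 m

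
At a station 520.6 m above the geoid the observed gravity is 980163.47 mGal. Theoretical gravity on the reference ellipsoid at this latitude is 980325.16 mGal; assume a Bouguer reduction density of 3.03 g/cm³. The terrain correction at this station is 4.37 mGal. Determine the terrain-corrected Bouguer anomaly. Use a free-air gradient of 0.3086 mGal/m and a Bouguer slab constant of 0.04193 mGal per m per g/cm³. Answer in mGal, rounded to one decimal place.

-62.8

Free-air correction = 0.3086 × 520.6 = 160.66 mGal
Free-air anomaly = 980163.47 − 980325.16 + (160.66) = -1.03 mGal
Bouguer slab correction = 0.04193 × 3.03 × 520.6 = 66.14 mGal
Simple Bouguer anomaly = -1.03 − (66.14) = -67.17 mGal
Complete Bouguer anomaly = -67.17 + 4.37 = -62.80 mGal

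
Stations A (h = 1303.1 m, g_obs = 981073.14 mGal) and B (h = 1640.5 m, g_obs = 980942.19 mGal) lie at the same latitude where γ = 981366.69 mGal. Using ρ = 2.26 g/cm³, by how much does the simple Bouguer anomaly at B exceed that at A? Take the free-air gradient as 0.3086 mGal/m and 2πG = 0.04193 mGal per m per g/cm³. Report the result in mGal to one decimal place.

Δg_SB(A) = 981073.14 − 981366.69 + 0.3086×1303.1 − 0.04193×2.26×1303.1 = -14.90 mGal
Δg_SB(B) = 980942.19 − 981366.69 + 0.3086×1640.5 − 0.04193×2.26×1640.5 = -73.70 mGal
Difference = -73.70 − (-14.90) = -58.80 mGal

-58.8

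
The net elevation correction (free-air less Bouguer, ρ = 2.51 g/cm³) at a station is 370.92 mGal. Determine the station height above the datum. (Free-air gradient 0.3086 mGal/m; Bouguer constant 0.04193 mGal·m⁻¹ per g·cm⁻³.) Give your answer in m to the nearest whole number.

Combined gradient = 0.3086 − 0.04193 × 2.51 = 0.2033557 mGal/m
h = 370.92 / 0.2033557 = 1824.00 m

1824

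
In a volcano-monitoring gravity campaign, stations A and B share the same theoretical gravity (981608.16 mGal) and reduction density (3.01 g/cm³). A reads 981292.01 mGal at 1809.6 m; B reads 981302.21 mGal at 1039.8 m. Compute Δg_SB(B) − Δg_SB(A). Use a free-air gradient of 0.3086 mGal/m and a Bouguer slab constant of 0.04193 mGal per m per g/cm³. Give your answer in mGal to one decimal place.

-130.2

Δg_SB(A) = 981292.01 − 981608.16 + 0.3086×1809.6 − 0.04193×3.01×1809.6 = 13.90 mGal
Δg_SB(B) = 981302.21 − 981608.16 + 0.3086×1039.8 − 0.04193×3.01×1039.8 = -116.30 mGal
Difference = -116.30 − (13.90) = -130.20 mGal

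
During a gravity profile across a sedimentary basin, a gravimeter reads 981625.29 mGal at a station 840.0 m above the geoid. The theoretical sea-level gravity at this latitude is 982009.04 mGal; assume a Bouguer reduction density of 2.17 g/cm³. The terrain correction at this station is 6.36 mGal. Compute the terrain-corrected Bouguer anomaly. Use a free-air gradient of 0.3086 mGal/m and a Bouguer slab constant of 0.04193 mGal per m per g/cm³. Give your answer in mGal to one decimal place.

-194.6

Free-air correction = 0.3086 × 840.0 = 259.22 mGal
Free-air anomaly = 981625.29 − 982009.04 + (259.22) = -124.53 mGal
Bouguer slab correction = 0.04193 × 2.17 × 840.0 = 76.43 mGal
Simple Bouguer anomaly = -124.53 − (76.43) = -200.96 mGal
Complete Bouguer anomaly = -200.96 + 6.36 = -194.60 mGal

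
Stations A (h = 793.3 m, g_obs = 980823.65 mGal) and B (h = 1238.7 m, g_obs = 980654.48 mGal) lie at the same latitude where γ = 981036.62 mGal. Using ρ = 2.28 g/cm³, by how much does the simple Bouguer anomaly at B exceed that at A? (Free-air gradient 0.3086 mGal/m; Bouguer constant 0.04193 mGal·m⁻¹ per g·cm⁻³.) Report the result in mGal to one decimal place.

-74.3

Δg_SB(A) = 980823.65 − 981036.62 + 0.3086×793.3 − 0.04193×2.28×793.3 = -44.00 mGal
Δg_SB(B) = 980654.48 − 981036.62 + 0.3086×1238.7 − 0.04193×2.28×1238.7 = -118.30 mGal
Difference = -118.30 − (-44.00) = -74.30 mGal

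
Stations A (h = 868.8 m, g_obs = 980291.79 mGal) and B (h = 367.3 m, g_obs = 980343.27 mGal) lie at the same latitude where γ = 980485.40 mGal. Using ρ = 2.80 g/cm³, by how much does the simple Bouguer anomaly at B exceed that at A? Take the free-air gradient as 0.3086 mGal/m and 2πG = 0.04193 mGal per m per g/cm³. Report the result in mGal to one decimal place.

Δg_SB(A) = 980291.79 − 980485.40 + 0.3086×868.8 − 0.04193×2.80×868.8 = -27.50 mGal
Δg_SB(B) = 980343.27 − 980485.40 + 0.3086×367.3 − 0.04193×2.80×367.3 = -71.90 mGal
Difference = -71.90 − (-27.50) = -44.40 mGal

-44.4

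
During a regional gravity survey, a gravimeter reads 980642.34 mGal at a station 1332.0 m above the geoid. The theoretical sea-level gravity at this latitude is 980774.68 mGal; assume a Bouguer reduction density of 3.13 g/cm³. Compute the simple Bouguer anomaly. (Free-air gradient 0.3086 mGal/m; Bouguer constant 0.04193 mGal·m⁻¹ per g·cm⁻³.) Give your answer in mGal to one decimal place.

Free-air correction = 0.3086 × 1332.0 = 411.06 mGal
Free-air anomaly = 980642.34 − 980774.68 + (411.06) = 278.72 mGal
Bouguer slab correction = 0.04193 × 3.13 × 1332.0 = 174.81 mGal
Simple Bouguer anomaly = 278.72 − (174.81) = 103.91 mGal

103.9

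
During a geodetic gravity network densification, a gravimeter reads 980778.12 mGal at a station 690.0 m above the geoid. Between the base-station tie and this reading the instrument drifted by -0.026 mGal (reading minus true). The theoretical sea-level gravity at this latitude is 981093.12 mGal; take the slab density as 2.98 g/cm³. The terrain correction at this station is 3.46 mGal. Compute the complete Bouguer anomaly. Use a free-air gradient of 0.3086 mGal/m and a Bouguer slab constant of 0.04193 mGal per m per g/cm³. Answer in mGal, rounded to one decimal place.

-184.8

Drift-corrected reading = 980778.12 − (-0.026) = 980778.146 mGal
Free-air correction = 0.3086 × 690.0 = 212.93 mGal
Free-air anomaly = 980778.146 − 981093.12 + (212.93) = -102.044 mGal
Bouguer slab correction = 0.04193 × 2.98 × 690.0 = 86.22 mGal
Simple Bouguer anomaly = -102.044 − (86.22) = -188.264 mGal
Complete Bouguer anomaly = -188.264 + 3.46 = -184.804 mGal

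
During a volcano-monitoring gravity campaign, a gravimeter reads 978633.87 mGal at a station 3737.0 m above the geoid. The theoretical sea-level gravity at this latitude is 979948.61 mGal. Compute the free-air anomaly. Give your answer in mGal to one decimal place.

-161.5

Free-air correction = 0.3086 × 3737.0 = 1153.24 mGal
Free-air anomaly = 978633.87 − 979948.61 + (1153.24) = -161.50 mGal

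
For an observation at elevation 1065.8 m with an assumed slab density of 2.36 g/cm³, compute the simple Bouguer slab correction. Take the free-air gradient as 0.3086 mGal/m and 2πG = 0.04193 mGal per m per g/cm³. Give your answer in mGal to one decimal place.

105.5

Bouguer slab correction = 0.04193 × 2.36 × 1065.8 = 105.5 mGal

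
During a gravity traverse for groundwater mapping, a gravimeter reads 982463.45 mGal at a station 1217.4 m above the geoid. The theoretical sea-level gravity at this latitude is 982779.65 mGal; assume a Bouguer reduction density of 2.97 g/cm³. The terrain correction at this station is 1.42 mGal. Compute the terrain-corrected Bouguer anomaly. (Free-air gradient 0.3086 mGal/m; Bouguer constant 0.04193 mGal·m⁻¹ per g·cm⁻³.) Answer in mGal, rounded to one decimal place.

Free-air correction = 0.3086 × 1217.4 = 375.69 mGal
Free-air anomaly = 982463.45 − 982779.65 + (375.69) = 59.49 mGal
Bouguer slab correction = 0.04193 × 2.97 × 1217.4 = 151.61 mGal
Simple Bouguer anomaly = 59.49 − (151.61) = -92.12 mGal
Complete Bouguer anomaly = -92.12 + 1.42 = -90.70 mGal

-90.7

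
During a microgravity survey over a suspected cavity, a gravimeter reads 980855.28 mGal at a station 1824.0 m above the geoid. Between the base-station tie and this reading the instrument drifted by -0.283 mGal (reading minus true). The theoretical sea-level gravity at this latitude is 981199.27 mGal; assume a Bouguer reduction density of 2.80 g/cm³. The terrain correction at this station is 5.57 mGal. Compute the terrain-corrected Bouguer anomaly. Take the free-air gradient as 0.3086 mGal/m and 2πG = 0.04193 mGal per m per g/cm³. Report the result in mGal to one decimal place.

Drift-corrected reading = 980855.28 − (-0.283) = 980855.563 mGal
Free-air correction = 0.3086 × 1824.0 = 562.89 mGal
Free-air anomaly = 980855.563 − 981199.27 + (562.89) = 219.183 mGal
Bouguer slab correction = 0.04193 × 2.80 × 1824.0 = 214.14 mGal
Simple Bouguer anomaly = 219.183 − (214.14) = 5.043 mGal
Complete Bouguer anomaly = 5.043 + 5.57 = 10.613 mGal

10.6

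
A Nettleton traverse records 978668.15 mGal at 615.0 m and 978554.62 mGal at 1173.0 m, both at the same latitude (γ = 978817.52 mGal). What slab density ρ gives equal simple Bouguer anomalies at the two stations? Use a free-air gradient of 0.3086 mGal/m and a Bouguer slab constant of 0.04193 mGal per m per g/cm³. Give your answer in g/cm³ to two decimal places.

2.51

Δg_obs = 978554.62 − 978668.15 = -113.53 mGal over Δh = 1173.0 − 615.0 = 558.0 m
Equal Bouguer anomalies ⇒ Δg_obs + (0.3086 − 0.04193ρ)·Δh = 0
0.3086 − 0.04193ρ = −Δg_obs/Δh = 0.20346
ρ = (0.3086 − 0.20346) / 0.04193 = 2.51 g/cm³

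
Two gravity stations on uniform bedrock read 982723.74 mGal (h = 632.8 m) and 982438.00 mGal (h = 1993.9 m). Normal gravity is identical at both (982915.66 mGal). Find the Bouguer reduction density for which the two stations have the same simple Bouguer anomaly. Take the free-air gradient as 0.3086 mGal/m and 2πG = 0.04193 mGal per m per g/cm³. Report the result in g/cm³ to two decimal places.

Δg_obs = 982438.00 − 982723.74 = -285.74 mGal over Δh = 1993.9 − 632.8 = 1361.1 m
Equal Bouguer anomalies ⇒ Δg_obs + (0.3086 − 0.04193ρ)·Δh = 0
0.3086 − 0.04193ρ = −Δg_obs/Δh = 0.20993
ρ = (0.3086 − 0.20993) / 0.04193 = 2.35 g/cm³

2.35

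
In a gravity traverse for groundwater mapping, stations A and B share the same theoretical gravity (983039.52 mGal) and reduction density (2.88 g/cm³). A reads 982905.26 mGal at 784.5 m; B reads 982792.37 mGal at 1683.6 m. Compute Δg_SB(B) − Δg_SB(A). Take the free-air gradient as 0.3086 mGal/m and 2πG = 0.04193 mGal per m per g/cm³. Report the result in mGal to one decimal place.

56.0

Δg_SB(A) = 982905.26 − 983039.52 + 0.3086×784.5 − 0.04193×2.88×784.5 = 13.10 mGal
Δg_SB(B) = 982792.37 − 983039.52 + 0.3086×1683.6 − 0.04193×2.88×1683.6 = 69.10 mGal
Difference = 69.10 − (13.10) = 56.00 mGal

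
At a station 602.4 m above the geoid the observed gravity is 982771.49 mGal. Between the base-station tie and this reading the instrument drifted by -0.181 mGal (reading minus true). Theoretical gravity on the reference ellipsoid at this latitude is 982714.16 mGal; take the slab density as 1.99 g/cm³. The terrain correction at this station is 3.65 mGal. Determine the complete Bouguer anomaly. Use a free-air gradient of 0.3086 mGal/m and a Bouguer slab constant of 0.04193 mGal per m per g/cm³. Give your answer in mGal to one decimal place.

Drift-corrected reading = 982771.49 − (-0.181) = 982771.671 mGal
Free-air correction = 0.3086 × 602.4 = 185.90 mGal
Free-air anomaly = 982771.671 − 982714.16 + (185.90) = 243.411 mGal
Bouguer slab correction = 0.04193 × 1.99 × 602.4 = 50.26 mGal
Simple Bouguer anomaly = 243.411 − (50.26) = 193.151 mGal
Complete Bouguer anomaly = 193.151 + 3.65 = 196.801 mGal

196.8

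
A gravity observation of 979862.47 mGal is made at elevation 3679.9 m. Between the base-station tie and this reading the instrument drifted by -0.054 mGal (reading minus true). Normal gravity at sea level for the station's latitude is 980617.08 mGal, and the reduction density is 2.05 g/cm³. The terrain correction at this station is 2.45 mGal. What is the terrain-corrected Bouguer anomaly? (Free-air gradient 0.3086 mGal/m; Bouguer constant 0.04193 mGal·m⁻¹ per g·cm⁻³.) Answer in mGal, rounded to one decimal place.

67.2

Drift-corrected reading = 979862.47 − (-0.054) = 979862.524 mGal
Free-air correction = 0.3086 × 3679.9 = 1135.62 mGal
Free-air anomaly = 979862.524 − 980617.08 + (1135.62) = 381.064 mGal
Bouguer slab correction = 0.04193 × 2.05 × 3679.9 = 316.31 mGal
Simple Bouguer anomaly = 381.064 − (316.31) = 64.754 mGal
Complete Bouguer anomaly = 64.754 + 2.45 = 67.204 mGal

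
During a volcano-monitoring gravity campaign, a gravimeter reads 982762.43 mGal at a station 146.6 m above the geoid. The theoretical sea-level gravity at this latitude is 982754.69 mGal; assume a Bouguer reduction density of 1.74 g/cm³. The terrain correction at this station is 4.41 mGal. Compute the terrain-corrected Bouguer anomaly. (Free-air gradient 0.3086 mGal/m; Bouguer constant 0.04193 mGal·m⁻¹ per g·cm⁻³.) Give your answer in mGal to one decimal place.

46.7

Free-air correction = 0.3086 × 146.6 = 45.24 mGal
Free-air anomaly = 982762.43 − 982754.69 + (45.24) = 52.98 mGal
Bouguer slab correction = 0.04193 × 1.74 × 146.6 = 10.70 mGal
Simple Bouguer anomaly = 52.98 − (10.70) = 42.28 mGal
Complete Bouguer anomaly = 42.28 + 4.41 = 46.69 mGal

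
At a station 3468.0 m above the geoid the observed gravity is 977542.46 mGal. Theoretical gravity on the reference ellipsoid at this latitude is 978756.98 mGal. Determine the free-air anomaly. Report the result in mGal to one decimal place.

Free-air correction = 0.3086 × 3468.0 = 1070.22 mGal
Free-air anomaly = 977542.46 − 978756.98 + (1070.22) = -144.30 mGal

-144.3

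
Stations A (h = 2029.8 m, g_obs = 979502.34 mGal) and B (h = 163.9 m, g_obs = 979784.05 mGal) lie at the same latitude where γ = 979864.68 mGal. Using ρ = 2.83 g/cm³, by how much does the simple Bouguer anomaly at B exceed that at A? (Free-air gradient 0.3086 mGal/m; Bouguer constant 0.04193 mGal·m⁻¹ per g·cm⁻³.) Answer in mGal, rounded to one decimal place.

Δg_SB(A) = 979502.34 − 979864.68 + 0.3086×2029.8 − 0.04193×2.83×2029.8 = 23.20 mGal
Δg_SB(B) = 979784.05 − 979864.68 + 0.3086×163.9 − 0.04193×2.83×163.9 = -49.50 mGal
Difference = -49.50 − (23.20) = -72.70 mGal

-72.7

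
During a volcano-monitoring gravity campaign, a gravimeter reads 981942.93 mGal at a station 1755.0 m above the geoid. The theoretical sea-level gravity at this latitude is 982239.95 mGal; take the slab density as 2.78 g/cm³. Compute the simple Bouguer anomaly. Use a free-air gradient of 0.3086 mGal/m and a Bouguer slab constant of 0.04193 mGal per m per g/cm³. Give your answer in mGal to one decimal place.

40.0

Free-air correction = 0.3086 × 1755.0 = 541.59 mGal
Free-air anomaly = 981942.93 − 982239.95 + (541.59) = 244.57 mGal
Bouguer slab correction = 0.04193 × 2.78 × 1755.0 = 204.57 mGal
Simple Bouguer anomaly = 244.57 − (204.57) = 40.00 mGal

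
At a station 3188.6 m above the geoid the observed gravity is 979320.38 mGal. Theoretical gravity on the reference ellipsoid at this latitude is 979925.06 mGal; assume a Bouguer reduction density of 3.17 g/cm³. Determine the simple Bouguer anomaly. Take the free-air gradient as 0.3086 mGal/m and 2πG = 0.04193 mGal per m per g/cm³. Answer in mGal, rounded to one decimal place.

-44.5

Free-air correction = 0.3086 × 3188.6 = 984.00 mGal
Free-air anomaly = 979320.38 − 979925.06 + (984.00) = 379.32 mGal
Bouguer slab correction = 0.04193 × 3.17 × 3188.6 = 423.82 mGal
Simple Bouguer anomaly = 379.32 − (423.82) = -44.50 mGal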